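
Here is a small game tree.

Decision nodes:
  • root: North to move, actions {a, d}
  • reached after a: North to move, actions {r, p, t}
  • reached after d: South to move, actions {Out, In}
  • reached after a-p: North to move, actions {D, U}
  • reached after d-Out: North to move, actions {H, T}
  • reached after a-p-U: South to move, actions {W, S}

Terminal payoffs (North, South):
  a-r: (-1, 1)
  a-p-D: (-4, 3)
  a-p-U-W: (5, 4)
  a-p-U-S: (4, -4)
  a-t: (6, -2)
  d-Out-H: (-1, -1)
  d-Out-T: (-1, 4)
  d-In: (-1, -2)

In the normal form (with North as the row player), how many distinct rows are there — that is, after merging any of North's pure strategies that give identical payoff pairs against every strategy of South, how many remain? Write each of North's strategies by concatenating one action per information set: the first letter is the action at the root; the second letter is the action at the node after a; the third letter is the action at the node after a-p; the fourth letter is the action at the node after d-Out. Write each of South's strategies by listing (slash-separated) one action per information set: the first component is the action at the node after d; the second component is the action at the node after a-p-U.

6

North has 24 pure strategies: arDH, arDT, arUH, arUT, apDH, apDT, apUH, apUT, atDH, atDT, atUH, atUT, drDH, drDT, drUH, drUT, dpDH, dpDT, dpUH, dpUT, dtDH, dtDT, dtUH, dtUT. Columns: Out/W, Out/S, In/W, In/S.
{arDH, arDT, arUH, arUT} → row (-1,1) (-1,1) (-1,1) (-1,1)
{apDH, apDT} → row (-4,3) (-4,3) (-4,3) (-4,3)
{apUH, apUT} → row (5,4) (4,-4) (5,4) (4,-4)
{atDH, atDT, atUH, atUT} → row (6,-2) (6,-2) (6,-2) (6,-2)
{drDH, drUH, dpDH, dpUH, dtDH, dtUH} → row (-1,-1) (-1,-1) (-1,-2) (-1,-2)
{drDT, drUT, dpDT, dpUT, dtDT, dtUT} → row (-1,4) (-1,4) (-1,-2) (-1,-2)
That's 6 distinct rows out of 24 strategies.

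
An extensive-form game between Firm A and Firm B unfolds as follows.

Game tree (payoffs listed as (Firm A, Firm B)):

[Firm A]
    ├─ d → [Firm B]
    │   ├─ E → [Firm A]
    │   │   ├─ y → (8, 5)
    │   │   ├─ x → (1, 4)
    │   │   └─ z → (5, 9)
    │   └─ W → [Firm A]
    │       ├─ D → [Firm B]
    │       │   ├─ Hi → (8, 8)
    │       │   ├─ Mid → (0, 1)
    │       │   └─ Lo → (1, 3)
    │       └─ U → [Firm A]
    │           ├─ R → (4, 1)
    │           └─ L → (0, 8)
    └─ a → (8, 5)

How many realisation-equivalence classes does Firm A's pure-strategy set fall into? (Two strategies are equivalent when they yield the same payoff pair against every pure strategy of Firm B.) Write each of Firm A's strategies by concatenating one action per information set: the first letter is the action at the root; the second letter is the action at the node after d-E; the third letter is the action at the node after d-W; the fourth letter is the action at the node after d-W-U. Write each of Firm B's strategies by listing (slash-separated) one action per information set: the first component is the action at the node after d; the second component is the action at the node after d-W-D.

10

Firm A has 24 pure strategies: dyDR, dyDL, dyUR, dyUL, dxDR, dxDL, dxUR, dxUL, dzDR, dzDL, dzUR, dzUL, ayDR, ayDL, ayUR, ayUL, axDR, axDL, axUR, axUL, azDR, azDL, azUR, azUL. Columns: E/Hi, E/Mid, E/Lo, W/Hi, W/Mid, W/Lo.
{dyDR, dyDL} → row (8,5) (8,5) (8,5) (8,8) (0,1) (1,3)
{dyUR} → row (8,5) (8,5) (8,5) (4,1) (4,1) (4,1)
{dyUL} → row (8,5) (8,5) (8,5) (0,8) (0,8) (0,8)
{dxDR, dxDL} → row (1,4) (1,4) (1,4) (8,8) (0,1) (1,3)
{dxUR} → row (1,4) (1,4) (1,4) (4,1) (4,1) (4,1)
{dxUL} → row (1,4) (1,4) (1,4) (0,8) (0,8) (0,8)
{dzDR, dzDL} → row (5,9) (5,9) (5,9) (8,8) (0,1) (1,3)
{dzUR} → row (5,9) (5,9) (5,9) (4,1) (4,1) (4,1)
{dzUL} → row (5,9) (5,9) (5,9) (0,8) (0,8) (0,8)
{ayDR, ayDL, ayUR, ayUL, axDR, axDL, axUR, axUL, azDR, azDL, azUR, azUL} → row (8,5) (8,5) (8,5) (8,5) (8,5) (8,5)
That's 10 distinct rows out of 24 strategies.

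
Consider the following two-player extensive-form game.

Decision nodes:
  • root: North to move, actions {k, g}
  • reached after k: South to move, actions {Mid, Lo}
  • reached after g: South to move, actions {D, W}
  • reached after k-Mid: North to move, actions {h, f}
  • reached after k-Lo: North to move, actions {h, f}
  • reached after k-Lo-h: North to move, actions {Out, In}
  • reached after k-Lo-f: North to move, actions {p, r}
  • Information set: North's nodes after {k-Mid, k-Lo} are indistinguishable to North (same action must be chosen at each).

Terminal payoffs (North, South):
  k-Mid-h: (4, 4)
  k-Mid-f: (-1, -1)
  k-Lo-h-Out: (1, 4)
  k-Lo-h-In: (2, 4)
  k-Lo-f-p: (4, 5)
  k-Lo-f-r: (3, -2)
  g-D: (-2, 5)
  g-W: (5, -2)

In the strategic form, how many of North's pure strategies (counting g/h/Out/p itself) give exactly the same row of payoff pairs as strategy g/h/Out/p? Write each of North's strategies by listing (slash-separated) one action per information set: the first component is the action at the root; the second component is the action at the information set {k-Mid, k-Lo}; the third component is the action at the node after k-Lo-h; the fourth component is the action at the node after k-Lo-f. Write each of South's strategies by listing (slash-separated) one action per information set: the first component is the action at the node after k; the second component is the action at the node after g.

8

Row for g/h/Out/p (columns Mid/D, Mid/W, Lo/D, Lo/W): (-2,5) (5,-2) (-2,5) (5,-2).
Under g/h/Out/p, North's choice at the information set {k-Mid, k-Lo} and at the node after k-Lo-h and at the node after k-Lo-f can never be reached regardless of what South does, so varying those choices leaves every outcome unchanged.
Holding the reachable choices fixed and varying the unreachable ones freely already gives 2 × 2 × 2 = 8 equivalent strategies.
No other strategy reproduces this row, so those 8 are the full class: g/h/Out/p, g/h/Out/r, g/h/In/p, g/h/In/r, g/f/Out/p, g/f/Out/r, g/f/In/p, g/f/In/r.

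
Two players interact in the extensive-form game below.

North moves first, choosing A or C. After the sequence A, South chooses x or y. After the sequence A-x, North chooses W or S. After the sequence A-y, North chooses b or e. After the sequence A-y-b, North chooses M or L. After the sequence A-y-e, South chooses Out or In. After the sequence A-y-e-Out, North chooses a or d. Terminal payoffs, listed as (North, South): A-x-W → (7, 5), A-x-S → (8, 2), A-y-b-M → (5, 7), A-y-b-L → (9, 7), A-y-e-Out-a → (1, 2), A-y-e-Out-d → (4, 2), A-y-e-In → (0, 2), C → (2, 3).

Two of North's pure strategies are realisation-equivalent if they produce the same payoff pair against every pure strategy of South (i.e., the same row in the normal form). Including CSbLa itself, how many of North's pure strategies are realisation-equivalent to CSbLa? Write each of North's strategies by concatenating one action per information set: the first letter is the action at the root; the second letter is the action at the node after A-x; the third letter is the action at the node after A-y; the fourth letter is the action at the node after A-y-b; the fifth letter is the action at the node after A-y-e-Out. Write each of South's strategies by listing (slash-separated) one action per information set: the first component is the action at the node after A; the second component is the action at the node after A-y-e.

Row for CSbLa (columns x/Out, x/In, y/Out, y/In): (2,3) (2,3) (2,3) (2,3).
Under CSbLa, North's choice at the node after A-x and at the node after A-y and at the node after A-y-b and at the node after A-y-e-Out can never be reached regardless of what South does, so varying those choices leaves every outcome unchanged.
Holding the reachable choices fixed and varying the unreachable ones freely already gives 2 × 2 × 2 × 2 = 16 equivalent strategies.
No other strategy reproduces this row, so those 16 are the full class: CWbMa, CWbMd, CWbLa, CWbLd, CWeMa, CWeMd, CWeLa, CWeLd, CSbMa, CSbMd, CSbLa, CSbLd, CSeMa, CSeMd, CSeLa, CSeLd.

16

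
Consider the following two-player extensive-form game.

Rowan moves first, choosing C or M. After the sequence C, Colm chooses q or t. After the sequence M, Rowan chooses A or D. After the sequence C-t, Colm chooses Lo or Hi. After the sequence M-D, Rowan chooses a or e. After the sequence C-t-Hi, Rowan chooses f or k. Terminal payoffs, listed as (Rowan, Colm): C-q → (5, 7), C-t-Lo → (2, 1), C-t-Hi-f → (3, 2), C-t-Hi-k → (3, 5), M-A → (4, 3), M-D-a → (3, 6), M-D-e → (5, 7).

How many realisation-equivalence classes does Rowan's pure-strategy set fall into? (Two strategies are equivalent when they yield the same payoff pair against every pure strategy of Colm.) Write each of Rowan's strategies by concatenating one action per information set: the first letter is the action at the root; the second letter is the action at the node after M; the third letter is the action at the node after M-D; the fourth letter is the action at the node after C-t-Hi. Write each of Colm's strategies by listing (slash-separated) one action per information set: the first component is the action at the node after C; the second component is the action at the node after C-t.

Rowan has 16 pure strategies: CAaf, CAak, CAef, CAek, CDaf, CDak, CDef, CDek, MAaf, MAak, MAef, MAek, MDaf, MDak, MDef, MDek. Columns: q/Lo, q/Hi, t/Lo, t/Hi.
{CAaf, CAef, CDaf, CDef} → row (5,7) (5,7) (2,1) (3,2)
{CAak, CAek, CDak, CDek} → row (5,7) (5,7) (2,1) (3,5)
{MAaf, MAak, MAef, MAek} → row (4,3) (4,3) (4,3) (4,3)
{MDaf, MDak} → row (3,6) (3,6) (3,6) (3,6)
{MDef, MDek} → row (5,7) (5,7) (5,7) (5,7)
That's 5 distinct rows out of 16 strategies.

5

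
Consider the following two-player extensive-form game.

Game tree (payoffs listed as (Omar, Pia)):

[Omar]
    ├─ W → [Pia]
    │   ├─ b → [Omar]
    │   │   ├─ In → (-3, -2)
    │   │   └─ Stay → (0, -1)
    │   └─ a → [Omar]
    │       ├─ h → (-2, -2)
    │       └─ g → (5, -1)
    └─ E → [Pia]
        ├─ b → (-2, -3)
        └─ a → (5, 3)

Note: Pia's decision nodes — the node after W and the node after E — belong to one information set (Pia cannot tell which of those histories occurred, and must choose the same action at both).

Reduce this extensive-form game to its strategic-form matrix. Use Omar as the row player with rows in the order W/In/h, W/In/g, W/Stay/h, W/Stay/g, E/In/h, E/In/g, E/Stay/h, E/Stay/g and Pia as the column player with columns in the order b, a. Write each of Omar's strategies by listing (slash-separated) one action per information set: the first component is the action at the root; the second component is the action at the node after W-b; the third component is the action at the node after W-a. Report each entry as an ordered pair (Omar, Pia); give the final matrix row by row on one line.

W/In/h: (-3,-2) (-2,-2) | W/In/g: (-3,-2) (5,-1) | W/Stay/h: (0,-1) (-2,-2) | W/Stay/g: (0,-1) (5,-1) | E/In/h: (-2,-3) (5,3) | E/In/g: (-2,-3) (5,3) | E/Stay/h: (-2,-3) (5,3) | E/Stay/g: (-2,-3) (5,3)

Row W/In/h: b→(-3,-2), a→(-2,-2)
Row W/In/g: b→(-3,-2), a→(5,-1)
Row W/Stay/h: b→(0,-1), a→(-2,-2)
Row W/Stay/g: b→(0,-1), a→(5,-1)
Row E/In/h: b→(-2,-3), a→(5,3)
Row E/In/g: b→(-2,-3), a→(5,3)
Row E/Stay/h: b→(-2,-3), a→(5,3)
Row E/Stay/g: b→(-2,-3), a→(5,3)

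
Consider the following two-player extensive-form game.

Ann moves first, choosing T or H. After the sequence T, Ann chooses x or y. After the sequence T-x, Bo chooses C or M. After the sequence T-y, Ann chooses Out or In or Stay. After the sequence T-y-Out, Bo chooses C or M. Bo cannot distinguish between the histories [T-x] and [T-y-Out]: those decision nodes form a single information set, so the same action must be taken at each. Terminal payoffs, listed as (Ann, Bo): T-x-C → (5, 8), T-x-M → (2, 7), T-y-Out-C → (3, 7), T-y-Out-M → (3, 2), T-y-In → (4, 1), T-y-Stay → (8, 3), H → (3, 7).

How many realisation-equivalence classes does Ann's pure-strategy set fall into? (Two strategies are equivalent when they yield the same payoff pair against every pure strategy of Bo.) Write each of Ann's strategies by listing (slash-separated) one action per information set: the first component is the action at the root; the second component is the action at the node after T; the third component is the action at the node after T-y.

Ann has 12 pure strategies: T/x/Out, T/x/In, T/x/Stay, T/y/Out, T/y/In, T/y/Stay, H/x/Out, H/x/In, H/x/Stay, H/y/Out, H/y/In, H/y/Stay. Columns: C, M.
{T/x/Out, T/x/In, T/x/Stay} → row (5,8) (2,7)
{T/y/Out} → row (3,7) (3,2)
{T/y/In} → row (4,1) (4,1)
{T/y/Stay} → row (8,3) (8,3)
{H/x/Out, H/x/In, H/x/Stay, H/y/Out, H/y/In, H/y/Stay} → row (3,7) (3,7)
That's 5 distinct rows out of 12 strategies.

5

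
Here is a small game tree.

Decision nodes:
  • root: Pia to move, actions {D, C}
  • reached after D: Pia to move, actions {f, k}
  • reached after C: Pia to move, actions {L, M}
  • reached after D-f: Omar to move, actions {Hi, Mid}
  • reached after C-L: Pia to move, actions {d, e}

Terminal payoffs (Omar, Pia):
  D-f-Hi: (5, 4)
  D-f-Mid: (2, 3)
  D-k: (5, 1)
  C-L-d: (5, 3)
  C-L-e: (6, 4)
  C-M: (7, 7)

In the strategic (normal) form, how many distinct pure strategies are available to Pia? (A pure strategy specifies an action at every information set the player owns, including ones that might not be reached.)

16

Pia owns the root with actions {D, C} — two choices.
Pia owns the node after D with actions {f, k} — two choices.
Pia owns the node after C with actions {L, M} — two choices.
Pia owns the node after C-L with actions {d, e} — two choices.
A pure strategy fixes one action at each information set independently, so the count is the product 2 × 2 × 2 × 2 = 16.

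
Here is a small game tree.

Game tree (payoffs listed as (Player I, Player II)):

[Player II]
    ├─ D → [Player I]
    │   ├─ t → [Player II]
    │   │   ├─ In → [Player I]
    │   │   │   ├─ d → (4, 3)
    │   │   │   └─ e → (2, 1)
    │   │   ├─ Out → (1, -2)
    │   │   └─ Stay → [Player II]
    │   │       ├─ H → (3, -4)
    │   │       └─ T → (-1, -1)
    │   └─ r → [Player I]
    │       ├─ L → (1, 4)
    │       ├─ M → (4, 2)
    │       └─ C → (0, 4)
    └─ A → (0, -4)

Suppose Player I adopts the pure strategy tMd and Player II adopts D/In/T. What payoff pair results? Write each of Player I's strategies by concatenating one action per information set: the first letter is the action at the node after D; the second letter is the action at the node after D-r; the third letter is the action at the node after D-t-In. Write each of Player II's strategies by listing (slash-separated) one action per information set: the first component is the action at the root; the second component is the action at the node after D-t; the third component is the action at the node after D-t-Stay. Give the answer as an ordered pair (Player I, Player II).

(4, 3)

Trace the play path from the root:
  Player II plays D
  Player I plays t at [D]
  Player II plays In at [D-t]
  Player I plays d at [D-t-In]
→ terminal payoff (4, 3).
(Player I's choice at the node after D-r is never reached on this path, so it doesn't affect the outcome.)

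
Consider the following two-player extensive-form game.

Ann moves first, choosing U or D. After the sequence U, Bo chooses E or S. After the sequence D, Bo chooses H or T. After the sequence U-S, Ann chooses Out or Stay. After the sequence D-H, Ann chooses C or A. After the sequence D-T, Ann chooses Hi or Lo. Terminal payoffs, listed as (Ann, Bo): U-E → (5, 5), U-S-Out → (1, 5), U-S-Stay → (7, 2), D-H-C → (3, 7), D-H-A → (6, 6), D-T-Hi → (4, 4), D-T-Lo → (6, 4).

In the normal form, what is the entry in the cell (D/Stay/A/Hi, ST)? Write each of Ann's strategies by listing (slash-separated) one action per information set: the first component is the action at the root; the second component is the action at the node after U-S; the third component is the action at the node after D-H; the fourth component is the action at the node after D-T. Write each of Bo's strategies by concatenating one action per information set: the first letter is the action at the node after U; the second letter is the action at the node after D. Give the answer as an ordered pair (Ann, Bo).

(4, 4)

Trace the play path from the root:
  Ann plays D
  Bo plays T at [D]
  Ann plays Hi at [D-T]
→ terminal payoff (4, 4).
(Ann's choice at the node after U-S is never reached on this path, so it doesn't affect the outcome.)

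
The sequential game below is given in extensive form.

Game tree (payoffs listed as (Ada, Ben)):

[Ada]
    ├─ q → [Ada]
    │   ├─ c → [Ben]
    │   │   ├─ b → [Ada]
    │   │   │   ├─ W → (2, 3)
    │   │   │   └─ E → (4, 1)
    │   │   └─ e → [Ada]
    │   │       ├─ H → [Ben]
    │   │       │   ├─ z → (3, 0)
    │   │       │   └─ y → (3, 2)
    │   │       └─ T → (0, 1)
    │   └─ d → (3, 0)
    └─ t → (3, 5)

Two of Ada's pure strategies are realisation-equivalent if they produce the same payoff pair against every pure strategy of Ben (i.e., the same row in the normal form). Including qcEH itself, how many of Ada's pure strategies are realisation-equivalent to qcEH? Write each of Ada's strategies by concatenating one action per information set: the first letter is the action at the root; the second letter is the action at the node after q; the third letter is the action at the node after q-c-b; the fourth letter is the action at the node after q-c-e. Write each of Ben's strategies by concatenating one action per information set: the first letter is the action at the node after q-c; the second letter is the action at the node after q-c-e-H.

1

Row for qcEH (columns bz, by, ez, ey): (4,1) (4,1) (3,0) (3,2).
Every one of Ada's information sets is on the play path for some reply by Ben when Ada follows qcEH.
Changing the action at any of them therefore changes at least one column, so only qcEH itself gives this row.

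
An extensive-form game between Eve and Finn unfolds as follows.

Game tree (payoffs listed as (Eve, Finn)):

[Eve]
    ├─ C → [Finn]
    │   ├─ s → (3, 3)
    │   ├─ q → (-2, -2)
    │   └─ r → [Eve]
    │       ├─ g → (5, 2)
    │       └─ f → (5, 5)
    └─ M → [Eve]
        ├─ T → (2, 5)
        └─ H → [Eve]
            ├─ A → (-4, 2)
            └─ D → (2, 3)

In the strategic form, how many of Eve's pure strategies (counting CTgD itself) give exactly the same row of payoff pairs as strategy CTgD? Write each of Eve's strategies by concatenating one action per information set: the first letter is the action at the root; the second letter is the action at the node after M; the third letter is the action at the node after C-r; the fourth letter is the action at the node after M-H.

Row for CTgD (columns s, q, r): (3,3) (-2,-2) (5,2).
Under CTgD, Eve's choice at the node after M and at the node after M-H can never be reached regardless of what Finn does, so varying those choices leaves every outcome unchanged.
Holding the reachable choices fixed and varying the unreachable ones freely already gives 2 × 2 = 4 equivalent strategies.
No other strategy reproduces this row, so those 4 are the full class: CTgA, CTgD, CHgA, CHgD.

4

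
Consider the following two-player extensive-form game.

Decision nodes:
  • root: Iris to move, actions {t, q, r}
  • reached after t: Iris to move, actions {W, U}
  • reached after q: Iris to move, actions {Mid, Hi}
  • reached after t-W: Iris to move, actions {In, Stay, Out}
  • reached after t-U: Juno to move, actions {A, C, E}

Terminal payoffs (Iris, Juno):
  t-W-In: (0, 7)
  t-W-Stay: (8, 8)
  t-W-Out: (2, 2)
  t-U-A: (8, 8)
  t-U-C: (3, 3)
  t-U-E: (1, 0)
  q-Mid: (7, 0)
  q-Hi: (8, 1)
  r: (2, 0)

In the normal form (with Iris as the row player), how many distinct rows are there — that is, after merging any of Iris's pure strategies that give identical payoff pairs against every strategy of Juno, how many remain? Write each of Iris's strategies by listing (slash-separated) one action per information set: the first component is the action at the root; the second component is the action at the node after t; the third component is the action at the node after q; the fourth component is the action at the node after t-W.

7

Iris has 36 pure strategies: t/W/Mid/In, t/W/Mid/Stay, t/W/Mid/Out, t/W/Hi/In, t/W/Hi/Stay, t/W/Hi/Out, t/U/Mid/In, t/U/Mid/Stay, t/U/Mid/Out, t/U/Hi/In, t/U/Hi/Stay, t/U/Hi/Out, q/W/Mid/In, q/W/Mid/Stay, q/W/Mid/Out, q/W/Hi/In, q/W/Hi/Stay, q/W/Hi/Out, q/U/Mid/In, q/U/Mid/Stay, q/U/Mid/Out, q/U/Hi/In, q/U/Hi/Stay, q/U/Hi/Out, r/W/Mid/In, r/W/Mid/Stay, r/W/Mid/Out, r/W/Hi/In, r/W/Hi/Stay, r/W/Hi/Out, r/U/Mid/In, r/U/Mid/Stay, r/U/Mid/Out, r/U/Hi/In, r/U/Hi/Stay, r/U/Hi/Out. Columns: A, C, E.
{t/W/Mid/In, t/W/Hi/In} → row (0,7) (0,7) (0,7)
{t/W/Mid/Stay, t/W/Hi/Stay} → row (8,8) (8,8) (8,8)
{t/W/Mid/Out, t/W/Hi/Out} → row (2,2) (2,2) (2,2)
{t/U/Mid/In, t/U/Mid/Stay, t/U/Mid/Out, t/U/Hi/In, t/U/Hi/Stay, t/U/Hi/Out} → row (8,8) (3,3) (1,0)
{q/W/Mid/In, q/W/Mid/Stay, q/W/Mid/Out, q/U/Mid/In, q/U/Mid/Stay, q/U/Mid/Out} → row (7,0) (7,0) (7,0)
{q/W/Hi/In, q/W/Hi/Stay, q/W/Hi/Out, q/U/Hi/In, q/U/Hi/Stay, q/U/Hi/Out} → row (8,1) (8,1) (8,1)
{r/W/Mid/In, r/W/Mid/Stay, r/W/Mid/Out, r/W/Hi/In, r/W/Hi/Stay, r/W/Hi/Out, r/U/Mid/In, r/U/Mid/Stay, r/U/Mid/Out, r/U/Hi/In, r/U/Hi/Stay, r/U/Hi/Out} → row (2,0) (2,0) (2,0)
That's 7 distinct rows out of 36 strategies.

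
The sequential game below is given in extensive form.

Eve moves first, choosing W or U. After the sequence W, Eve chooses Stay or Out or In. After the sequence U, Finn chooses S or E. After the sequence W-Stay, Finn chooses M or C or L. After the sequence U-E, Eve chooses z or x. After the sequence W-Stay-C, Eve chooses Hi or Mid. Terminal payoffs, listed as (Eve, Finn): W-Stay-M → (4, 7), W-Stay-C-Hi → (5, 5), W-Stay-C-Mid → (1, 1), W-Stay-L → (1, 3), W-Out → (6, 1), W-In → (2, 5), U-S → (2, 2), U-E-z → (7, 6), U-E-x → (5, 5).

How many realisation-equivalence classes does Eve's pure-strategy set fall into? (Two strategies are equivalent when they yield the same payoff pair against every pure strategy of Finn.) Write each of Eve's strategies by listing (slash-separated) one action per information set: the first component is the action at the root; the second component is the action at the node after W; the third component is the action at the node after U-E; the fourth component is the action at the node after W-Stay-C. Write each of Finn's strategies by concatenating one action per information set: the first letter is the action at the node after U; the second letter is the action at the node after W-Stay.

Eve has 24 pure strategies: W/Stay/z/Hi, W/Stay/z/Mid, W/Stay/x/Hi, W/Stay/x/Mid, W/Out/z/Hi, W/Out/z/Mid, W/Out/x/Hi, W/Out/x/Mid, W/In/z/Hi, W/In/z/Mid, W/In/x/Hi, W/In/x/Mid, U/Stay/z/Hi, U/Stay/z/Mid, U/Stay/x/Hi, U/Stay/x/Mid, U/Out/z/Hi, U/Out/z/Mid, U/Out/x/Hi, U/Out/x/Mid, U/In/z/Hi, U/In/z/Mid, U/In/x/Hi, U/In/x/Mid. Columns: SM, SC, SL, EM, EC, EL.
{W/Stay/z/Hi, W/Stay/x/Hi} → row (4,7) (5,5) (1,3) (4,7) (5,5) (1,3)
{W/Stay/z/Mid, W/Stay/x/Mid} → row (4,7) (1,1) (1,3) (4,7) (1,1) (1,3)
{W/Out/z/Hi, W/Out/z/Mid, W/Out/x/Hi, W/Out/x/Mid} → row (6,1) (6,1) (6,1) (6,1) (6,1) (6,1)
{W/In/z/Hi, W/In/z/Mid, W/In/x/Hi, W/In/x/Mid} → row (2,5) (2,5) (2,5) (2,5) (2,5) (2,5)
{U/Stay/z/Hi, U/Stay/z/Mid, U/Out/z/Hi, U/Out/z/Mid, U/In/z/Hi, U/In/z/Mid} → row (2,2) (2,2) (2,2) (7,6) (7,6) (7,6)
{U/Stay/x/Hi, U/Stay/x/Mid, U/Out/x/Hi, U/Out/x/Mid, U/In/x/Hi, U/In/x/Mid} → row (2,2) (2,2) (2,2) (5,5) (5,5) (5,5)
That's 6 distinct rows out of 24 strategies.

6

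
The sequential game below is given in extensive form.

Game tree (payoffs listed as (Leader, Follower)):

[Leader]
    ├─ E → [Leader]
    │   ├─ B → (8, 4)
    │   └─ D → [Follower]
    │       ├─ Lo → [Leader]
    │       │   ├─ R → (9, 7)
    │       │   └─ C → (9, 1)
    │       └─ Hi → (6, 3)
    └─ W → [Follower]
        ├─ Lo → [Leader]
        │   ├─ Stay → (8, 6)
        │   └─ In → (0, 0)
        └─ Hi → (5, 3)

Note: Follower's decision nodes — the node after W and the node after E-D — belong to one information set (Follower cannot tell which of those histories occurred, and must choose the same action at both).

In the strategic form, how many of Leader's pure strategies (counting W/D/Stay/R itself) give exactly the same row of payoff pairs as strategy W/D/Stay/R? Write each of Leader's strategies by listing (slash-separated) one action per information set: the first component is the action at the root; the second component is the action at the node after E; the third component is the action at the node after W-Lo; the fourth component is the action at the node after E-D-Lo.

Row for W/D/Stay/R (columns Lo, Hi): (8,6) (5,3).
Under W/D/Stay/R, Leader's choice at the node after E and at the node after E-D-Lo can never be reached regardless of what Follower does, so varying those choices leaves every outcome unchanged.
Holding the reachable choices fixed and varying the unreachable ones freely already gives 2 × 2 = 4 equivalent strategies.
No other strategy reproduces this row, so those 4 are the full class: W/B/Stay/R, W/B/Stay/C, W/D/Stay/R, W/D/Stay/C.

4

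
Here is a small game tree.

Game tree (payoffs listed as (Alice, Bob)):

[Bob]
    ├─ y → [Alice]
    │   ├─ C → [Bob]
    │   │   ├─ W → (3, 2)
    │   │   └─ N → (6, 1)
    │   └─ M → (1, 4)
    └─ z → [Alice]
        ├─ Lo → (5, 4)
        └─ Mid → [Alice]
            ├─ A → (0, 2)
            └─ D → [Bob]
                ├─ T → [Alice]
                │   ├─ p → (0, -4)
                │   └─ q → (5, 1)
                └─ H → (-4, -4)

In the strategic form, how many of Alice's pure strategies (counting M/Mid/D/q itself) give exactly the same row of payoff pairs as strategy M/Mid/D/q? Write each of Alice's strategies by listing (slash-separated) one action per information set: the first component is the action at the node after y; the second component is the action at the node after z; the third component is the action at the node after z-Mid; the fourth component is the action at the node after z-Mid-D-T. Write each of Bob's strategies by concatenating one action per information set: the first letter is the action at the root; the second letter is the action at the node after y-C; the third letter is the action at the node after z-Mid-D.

Row for M/Mid/D/q (columns yWT, yWH, yNT, yNH, zWT, zWH, zNT, zNH): (1,4) (1,4) (1,4) (1,4) (5,1) (-4,-4) (5,1) (-4,-4).
Every one of Alice's information sets is on the play path for some reply by Bob when Alice follows M/Mid/D/q.
Changing the action at any of them therefore changes at least one column, so only M/Mid/D/q itself gives this row.

1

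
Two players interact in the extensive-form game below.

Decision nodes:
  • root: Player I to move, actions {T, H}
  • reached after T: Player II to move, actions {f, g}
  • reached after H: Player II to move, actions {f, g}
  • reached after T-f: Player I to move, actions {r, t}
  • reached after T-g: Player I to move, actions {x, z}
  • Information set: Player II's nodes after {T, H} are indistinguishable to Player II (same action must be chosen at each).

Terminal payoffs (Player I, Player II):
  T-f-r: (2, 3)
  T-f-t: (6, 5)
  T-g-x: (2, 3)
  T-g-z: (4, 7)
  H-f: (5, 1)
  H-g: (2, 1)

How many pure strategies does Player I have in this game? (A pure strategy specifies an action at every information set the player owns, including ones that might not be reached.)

Player I owns the root with actions {T, H} — two choices.
Player I owns the node after T-f with actions {r, t} — two choices.
Player I owns the node after T-g with actions {x, z} — two choices.
A pure strategy fixes one action at each information set independently, so the count is the product 2 × 2 × 2 = 8.
(For reference, Player II has 2 pure strategies, giving a 8×2 normal-form matrix.)

8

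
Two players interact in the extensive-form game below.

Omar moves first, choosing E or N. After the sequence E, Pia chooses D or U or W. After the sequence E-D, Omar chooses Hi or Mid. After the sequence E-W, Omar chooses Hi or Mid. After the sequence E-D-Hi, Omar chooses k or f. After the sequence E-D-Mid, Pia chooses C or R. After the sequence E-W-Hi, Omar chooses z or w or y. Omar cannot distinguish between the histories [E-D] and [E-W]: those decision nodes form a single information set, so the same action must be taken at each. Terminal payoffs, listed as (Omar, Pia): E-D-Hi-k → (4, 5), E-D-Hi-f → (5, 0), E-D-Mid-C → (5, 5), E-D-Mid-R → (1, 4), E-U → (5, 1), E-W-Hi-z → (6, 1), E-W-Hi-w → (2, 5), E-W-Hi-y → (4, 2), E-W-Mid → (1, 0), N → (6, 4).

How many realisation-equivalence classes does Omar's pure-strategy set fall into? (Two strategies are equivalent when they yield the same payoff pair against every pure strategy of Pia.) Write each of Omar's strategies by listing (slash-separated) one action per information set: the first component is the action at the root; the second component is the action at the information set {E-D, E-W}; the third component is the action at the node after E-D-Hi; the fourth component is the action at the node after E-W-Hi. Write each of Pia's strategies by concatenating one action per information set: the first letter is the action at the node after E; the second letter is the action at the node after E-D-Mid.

Omar has 24 pure strategies: E/Hi/k/z, E/Hi/k/w, E/Hi/k/y, E/Hi/f/z, E/Hi/f/w, E/Hi/f/y, E/Mid/k/z, E/Mid/k/w, E/Mid/k/y, E/Mid/f/z, E/Mid/f/w, E/Mid/f/y, N/Hi/k/z, N/Hi/k/w, N/Hi/k/y, N/Hi/f/z, N/Hi/f/w, N/Hi/f/y, N/Mid/k/z, N/Mid/k/w, N/Mid/k/y, N/Mid/f/z, N/Mid/f/w, N/Mid/f/y. Columns: DC, DR, UC, UR, WC, WR.
{E/Hi/k/z} → row (4,5) (4,5) (5,1) (5,1) (6,1) (6,1)
{E/Hi/k/w} → row (4,5) (4,5) (5,1) (5,1) (2,5) (2,5)
{E/Hi/k/y} → row (4,5) (4,5) (5,1) (5,1) (4,2) (4,2)
{E/Hi/f/z} → row (5,0) (5,0) (5,1) (5,1) (6,1) (6,1)
{E/Hi/f/w} → row (5,0) (5,0) (5,1) (5,1) (2,5) (2,5)
{E/Hi/f/y} → row (5,0) (5,0) (5,1) (5,1) (4,2) (4,2)
{E/Mid/k/z, E/Mid/k/w, E/Mid/k/y, E/Mid/f/z, E/Mid/f/w, E/Mid/f/y} → row (5,5) (1,4) (5,1) (5,1) (1,0) (1,0)
{N/Hi/k/z, N/Hi/k/w, N/Hi/k/y, N/Hi/f/z, N/Hi/f/w, N/Hi/f/y, N/Mid/k/z, N/Mid/k/w, N/Mid/k/y, N/Mid/f/z, N/Mid/f/w, N/Mid/f/y} → row (6,4) (6,4) (6,4) (6,4) (6,4) (6,4)
That's 8 distinct rows out of 24 strategies.

8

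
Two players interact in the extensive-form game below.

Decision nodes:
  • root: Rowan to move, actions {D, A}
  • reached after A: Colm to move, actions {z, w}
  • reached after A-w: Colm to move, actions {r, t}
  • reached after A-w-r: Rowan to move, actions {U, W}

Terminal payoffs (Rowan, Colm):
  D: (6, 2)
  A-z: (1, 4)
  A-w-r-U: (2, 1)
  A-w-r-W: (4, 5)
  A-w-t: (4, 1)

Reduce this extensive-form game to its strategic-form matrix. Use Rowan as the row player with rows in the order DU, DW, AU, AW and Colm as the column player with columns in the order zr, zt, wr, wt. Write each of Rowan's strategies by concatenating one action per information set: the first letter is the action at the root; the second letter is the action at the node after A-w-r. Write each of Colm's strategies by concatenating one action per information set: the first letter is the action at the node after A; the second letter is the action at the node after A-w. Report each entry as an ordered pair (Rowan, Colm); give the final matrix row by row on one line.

           zr       zt       wr       wt
  DU    (6,2)    (6,2)    (6,2)    (6,2)
  DW    (6,2)    (6,2)    (6,2)    (6,2)
  AU    (1,4)    (1,4)    (2,1)    (4,1)
  AW    (1,4)    (1,4)    (4,5)    (4,1)

DU: (6,2) (6,2) (6,2) (6,2) | DW: (6,2) (6,2) (6,2) (6,2) | AU: (1,4) (1,4) (2,1) (4,1) | AW: (1,4) (1,4) (4,5) (4,1)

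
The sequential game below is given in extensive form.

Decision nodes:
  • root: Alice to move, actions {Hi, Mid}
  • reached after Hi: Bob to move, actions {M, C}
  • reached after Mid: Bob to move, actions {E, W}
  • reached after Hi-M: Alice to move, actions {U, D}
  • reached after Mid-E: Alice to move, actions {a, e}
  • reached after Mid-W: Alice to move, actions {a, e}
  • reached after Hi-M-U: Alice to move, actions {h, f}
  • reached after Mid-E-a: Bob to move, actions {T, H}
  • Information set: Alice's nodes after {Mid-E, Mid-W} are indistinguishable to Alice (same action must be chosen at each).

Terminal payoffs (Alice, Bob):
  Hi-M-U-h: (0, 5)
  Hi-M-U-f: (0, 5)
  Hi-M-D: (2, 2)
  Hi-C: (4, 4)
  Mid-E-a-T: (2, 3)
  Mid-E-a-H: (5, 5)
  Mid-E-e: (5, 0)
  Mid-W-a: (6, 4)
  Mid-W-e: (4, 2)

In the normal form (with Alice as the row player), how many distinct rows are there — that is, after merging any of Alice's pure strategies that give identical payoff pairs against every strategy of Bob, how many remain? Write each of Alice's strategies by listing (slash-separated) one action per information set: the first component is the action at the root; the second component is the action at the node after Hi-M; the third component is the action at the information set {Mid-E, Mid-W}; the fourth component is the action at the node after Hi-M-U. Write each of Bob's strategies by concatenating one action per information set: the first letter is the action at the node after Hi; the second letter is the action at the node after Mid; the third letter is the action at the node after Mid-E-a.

4

Alice has 16 pure strategies: Hi/U/a/h, Hi/U/a/f, Hi/U/e/h, Hi/U/e/f, Hi/D/a/h, Hi/D/a/f, Hi/D/e/h, Hi/D/e/f, Mid/U/a/h, Mid/U/a/f, Mid/U/e/h, Mid/U/e/f, Mid/D/a/h, Mid/D/a/f, Mid/D/e/h, Mid/D/e/f. Columns: MET, MEH, MWT, MWH, CET, CEH, CWT, CWH.
{Hi/U/a/h, Hi/U/a/f, Hi/U/e/h, Hi/U/e/f} → row (0,5) (0,5) (0,5) (0,5) (4,4) (4,4) (4,4) (4,4)
{Hi/D/a/h, Hi/D/a/f, Hi/D/e/h, Hi/D/e/f} → row (2,2) (2,2) (2,2) (2,2) (4,4) (4,4) (4,4) (4,4)
{Mid/U/a/h, Mid/U/a/f, Mid/D/a/h, Mid/D/a/f} → row (2,3) (5,5) (6,4) (6,4) (2,3) (5,5) (6,4) (6,4)
{Mid/U/e/h, Mid/U/e/f, Mid/D/e/h, Mid/D/e/f} → row (5,0) (5,0) (4,2) (4,2) (5,0) (5,0) (4,2) (4,2)
That's 4 distinct rows out of 16 strategies.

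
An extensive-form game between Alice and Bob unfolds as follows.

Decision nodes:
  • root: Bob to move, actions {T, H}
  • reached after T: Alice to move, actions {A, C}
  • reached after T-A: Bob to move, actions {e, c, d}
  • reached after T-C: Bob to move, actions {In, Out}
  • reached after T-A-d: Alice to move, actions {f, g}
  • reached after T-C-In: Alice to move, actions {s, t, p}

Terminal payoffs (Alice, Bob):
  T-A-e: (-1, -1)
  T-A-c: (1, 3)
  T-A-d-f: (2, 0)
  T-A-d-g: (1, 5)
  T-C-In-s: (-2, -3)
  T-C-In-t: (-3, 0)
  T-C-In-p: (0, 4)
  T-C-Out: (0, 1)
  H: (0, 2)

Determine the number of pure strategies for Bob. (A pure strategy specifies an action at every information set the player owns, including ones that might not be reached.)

12

Bob owns the root with actions {T, H} — two choices.
Bob owns the node after T-A with actions {e, c, d} — three choices.
Bob owns the node after T-C with actions {In, Out} — two choices.
A pure strategy fixes one action at each information set independently, so the count is the product 2 × 3 × 2 = 12.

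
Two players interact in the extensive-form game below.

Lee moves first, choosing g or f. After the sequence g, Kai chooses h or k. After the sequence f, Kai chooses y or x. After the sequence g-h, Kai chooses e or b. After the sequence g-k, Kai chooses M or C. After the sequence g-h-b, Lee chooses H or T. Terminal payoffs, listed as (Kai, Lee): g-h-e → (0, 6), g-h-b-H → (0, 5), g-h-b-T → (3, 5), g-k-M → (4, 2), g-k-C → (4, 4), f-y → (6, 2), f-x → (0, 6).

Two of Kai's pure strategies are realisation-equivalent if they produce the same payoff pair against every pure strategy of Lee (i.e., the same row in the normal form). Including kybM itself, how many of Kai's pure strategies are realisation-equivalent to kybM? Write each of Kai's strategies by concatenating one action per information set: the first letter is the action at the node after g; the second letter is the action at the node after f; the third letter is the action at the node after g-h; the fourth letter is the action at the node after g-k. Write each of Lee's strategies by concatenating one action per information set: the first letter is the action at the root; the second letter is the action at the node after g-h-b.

2

Row for kybM (columns gH, gT, fH, fT): (4,2) (4,2) (6,2) (6,2).
Under kybM, Kai's choice at the node after g-h can never be reached regardless of what Lee does, so varying those choices leaves every outcome unchanged.
Holding the reachable choices fixed and varying the unreachable one freely already gives 2 equivalent strategies.
No other strategy reproduces this row, so those 2 are the full class: kyeM, kybM.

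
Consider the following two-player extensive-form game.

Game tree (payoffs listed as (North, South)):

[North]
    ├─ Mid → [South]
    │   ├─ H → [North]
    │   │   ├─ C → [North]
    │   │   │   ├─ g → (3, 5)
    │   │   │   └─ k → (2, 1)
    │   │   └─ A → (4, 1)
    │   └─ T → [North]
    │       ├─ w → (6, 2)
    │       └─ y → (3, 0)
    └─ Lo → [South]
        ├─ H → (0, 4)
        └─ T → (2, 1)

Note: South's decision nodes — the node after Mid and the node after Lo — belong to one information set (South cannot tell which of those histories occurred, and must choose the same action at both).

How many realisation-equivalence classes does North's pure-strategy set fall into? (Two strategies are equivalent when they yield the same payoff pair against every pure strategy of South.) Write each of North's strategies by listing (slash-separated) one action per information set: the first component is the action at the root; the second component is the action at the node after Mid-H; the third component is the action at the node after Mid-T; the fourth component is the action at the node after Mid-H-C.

North has 16 pure strategies: Mid/C/w/g, Mid/C/w/k, Mid/C/y/g, Mid/C/y/k, Mid/A/w/g, Mid/A/w/k, Mid/A/y/g, Mid/A/y/k, Lo/C/w/g, Lo/C/w/k, Lo/C/y/g, Lo/C/y/k, Lo/A/w/g, Lo/A/w/k, Lo/A/y/g, Lo/A/y/k. Columns: H, T.
{Mid/C/w/g} → row (3,5) (6,2)
{Mid/C/w/k} → row (2,1) (6,2)
{Mid/C/y/g} → row (3,5) (3,0)
{Mid/C/y/k} → row (2,1) (3,0)
{Mid/A/w/g, Mid/A/w/k} → row (4,1) (6,2)
{Mid/A/y/g, Mid/A/y/k} → row (4,1) (3,0)
{Lo/C/w/g, Lo/C/w/k, Lo/C/y/g, Lo/C/y/k, Lo/A/w/g, Lo/A/w/k, Lo/A/y/g, Lo/A/y/k} → row (0,4) (2,1)
That's 7 distinct rows out of 16 strategies.

7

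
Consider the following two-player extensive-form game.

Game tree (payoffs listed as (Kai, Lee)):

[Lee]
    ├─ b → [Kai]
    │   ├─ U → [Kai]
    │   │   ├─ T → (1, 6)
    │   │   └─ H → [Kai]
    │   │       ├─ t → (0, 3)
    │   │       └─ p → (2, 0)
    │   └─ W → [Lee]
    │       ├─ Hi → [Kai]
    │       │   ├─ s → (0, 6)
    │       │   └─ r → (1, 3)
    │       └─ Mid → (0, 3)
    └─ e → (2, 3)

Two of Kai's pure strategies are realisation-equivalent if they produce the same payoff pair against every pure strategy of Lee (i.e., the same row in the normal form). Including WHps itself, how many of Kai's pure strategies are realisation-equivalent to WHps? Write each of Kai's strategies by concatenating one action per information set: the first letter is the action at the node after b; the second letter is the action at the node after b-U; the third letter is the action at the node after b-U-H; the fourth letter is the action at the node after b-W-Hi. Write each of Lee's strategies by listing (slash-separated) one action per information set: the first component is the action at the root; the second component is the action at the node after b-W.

Row for WHps (columns b/Hi, b/Mid, e/Hi, e/Mid): (0,6) (0,3) (2,3) (2,3).
Under WHps, Kai's choice at the node after b-U and at the node after b-U-H can never be reached regardless of what Lee does, so varying those choices leaves every outcome unchanged.
Holding the reachable choices fixed and varying the unreachable ones freely already gives 2 × 2 = 4 equivalent strategies.
No other strategy reproduces this row, so those 4 are the full class: WTts, WTps, WHts, WHps.

4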